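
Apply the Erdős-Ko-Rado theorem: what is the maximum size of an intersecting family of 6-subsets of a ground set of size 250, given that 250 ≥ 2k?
max |F| = C(249, 5) = 7660690674

The Erdős-Ko-Rado theorem states: for n ≥ 2k, an intersecting family of k-subsets of an n-element set has size at most C(n − 1, k − 1), with equality for 'star' families {A ⊆ [n] : |A| = k, i ∈ A} (fix an element i). For n = 250, k = 6: C(249, 5) = 7660690674.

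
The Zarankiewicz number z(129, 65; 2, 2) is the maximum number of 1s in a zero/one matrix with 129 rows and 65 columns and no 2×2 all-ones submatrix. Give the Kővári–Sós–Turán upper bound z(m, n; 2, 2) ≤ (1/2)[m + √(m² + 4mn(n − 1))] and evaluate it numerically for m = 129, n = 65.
z(129, 65; 2, 2) ≤ (1/2)[129 + √(129² + 4·129·65·64)] = (1/2)[129 + √2163201] = 799.8912

Kővári–Sós–Turán: let r_1, ..., r_129 be the row sums and z = Σ r_i the total number of 1s. Each pair of columns can share at most one row with both entries 1 (else a 2×2 all-ones block appears), so Σ_i C(r_i, 2) ≤ C(65, 2) = 2080. By convexity Σ_i C(r_i, 2) ≥ 129·C(z/129, 2) = z(z − 129)/(2·129), giving z² − 129z − 129·65·64 ≤ 0 and hence z ≤ (1/2)[129 + √(16641 + 4·536640)] = (1/2)[129 + √2163201] ≈ (1/2)(129 + 1470.7824) = 799.8912.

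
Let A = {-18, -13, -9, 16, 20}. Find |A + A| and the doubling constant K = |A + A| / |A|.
K = |A + A| / |A| = 14/5

Enumerate A + A = {a + b : a, b ∈ A}. With |A| = 5, there are |A|^2 = 25 ordered sum pairs; collecting distinct values, A + A = {-36, -31, -27, -26, -22, -18, -2, 2, 3, 7, 11, 32, 36, 40}, so |A + A| = 14. Thus K = 14/5. For comparison, the minimum possible |A + A| over all 5-element sets is 2·5 − 1 = 9 (so min K = 9/5), attained only by arithmetic progressions.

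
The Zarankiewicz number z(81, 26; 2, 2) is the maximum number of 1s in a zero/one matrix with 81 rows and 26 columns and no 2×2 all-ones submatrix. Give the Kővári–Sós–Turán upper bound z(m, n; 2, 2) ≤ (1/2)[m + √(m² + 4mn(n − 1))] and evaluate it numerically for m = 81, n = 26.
z(81, 26; 2, 2) ≤ (1/2)[81 + √(81² + 4·81·26·25)] = (1/2)[81 + √217161] = 273.5027

Kővári–Sós–Turán: let r_1, ..., r_81 be the row sums and z = Σ r_i the total number of 1s. Each pair of columns can share at most one row with both entries 1 (else a 2×2 all-ones block appears), so Σ_i C(r_i, 2) ≤ C(26, 2) = 325. By convexity Σ_i C(r_i, 2) ≥ 81·C(z/81, 2) = z(z − 81)/(2·81), giving z² − 81z − 81·26·25 ≤ 0 and hence z ≤ (1/2)[81 + √(6561 + 4·52650)] = (1/2)[81 + √217161] ≈ (1/2)(81 + 466.0054) = 273.5027.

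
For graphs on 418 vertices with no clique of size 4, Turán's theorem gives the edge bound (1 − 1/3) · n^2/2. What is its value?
Turán density bound = (2/3) · 418^2/2 = 174724/3 ≈ 58241.3333

Turán's theorem: ex(n, K_{r+1}) is achieved by the complete r-partite Turán graph T(n, r) with parts as balanced as possible, and is at most (1 − 1/r) · n^2/2. For r = 3, n = 418: the density bound is (2/3) · 174724/2 = 174724/3 ≈ 58241.3333. The integer-valued extremum is e(T(418, 3)) = 58241, which is strictly less than the density bound 174724/3 since 3 ∤ 418 (the parts of T(418, 3) cannot all be equal).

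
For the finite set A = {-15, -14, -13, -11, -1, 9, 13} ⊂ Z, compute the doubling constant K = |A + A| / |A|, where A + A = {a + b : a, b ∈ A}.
K = |A + A| / |A| = 24/7

Enumerate A + A = {a + b : a, b ∈ A}. With |A| = 7, there are |A|^2 = 49 ordered sum pairs; collecting distinct values, A + A = {-30, -29, -28, -27, -26, -25, -24, -22, -16, -15, -14, -12, -6, -5, -4, -2, -1, 0, 2, 8, 12, 18, 22, 26}, so |A + A| = 24. Thus K = 24/7. For comparison, the minimum possible |A + A| over all 7-element sets is 2·7 − 1 = 13 (so min K = 13/7), attained only by arithmetic progressions.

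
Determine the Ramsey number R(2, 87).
R(2, 87) = 87

R(2, k) = k for all k ≥ 2: in a 2-colouring of K_k, either some edge is red (a red K_2) or all edges are blue (a blue K_k). And K_{86} coloured all-blue has no blue K_87, so R(2, 87) > 86. Hence R(2, 87) = 87.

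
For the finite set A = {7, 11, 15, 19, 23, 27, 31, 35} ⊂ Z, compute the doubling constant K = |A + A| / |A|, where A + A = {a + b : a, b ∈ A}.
K = |A + A| / |A| = 15/8

Enumerate A + A = {a + b : a, b ∈ A}. With |A| = 8, there are |A|^2 = 64 ordered sum pairs; collecting distinct values, A + A = {14, 18, 22, 26, 30, 34, 38, 42, 46, 50, 54, 58, 62, 66, 70}, so |A + A| = 15. Thus K = 15/8. Here |A + A| = 2|A| − 1 = 15, the minimum possible — so K = 15/8 is minimal, which holds iff A is an arithmetic progression.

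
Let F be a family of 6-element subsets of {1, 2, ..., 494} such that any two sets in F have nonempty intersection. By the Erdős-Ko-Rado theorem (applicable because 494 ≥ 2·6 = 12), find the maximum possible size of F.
max |F| = C(493, 5) = 237802933263

Erdős-Ko-Rado (1961): when n ≥ 2k, max |F| = C(n−1, k−1). The bound is attained by the star {A : i ∈ A} for any fixed i ∈ [n]. Here C(494−1, 6−1) = C(493, 5) = 237802933263.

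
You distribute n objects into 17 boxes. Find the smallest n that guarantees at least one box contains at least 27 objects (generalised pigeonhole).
n = (27 − 1)·17 + 1 = 443

By the generalised pigeonhole principle, to guarantee some box contains ≥ r objects we need more than (r − 1) · k objects total. Threshold: n = (r − 1) · k + 1. With r = 27 and k = 17: n = 26 · 17 + 1 = 442 + 1 = 443. For n = 442 = 26 · 17, we can put exactly 26 objects in every box, avoiding 27 in any single one — so 443 is tight.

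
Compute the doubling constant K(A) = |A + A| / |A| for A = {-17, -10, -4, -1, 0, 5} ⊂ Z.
K = |A + A| / |A| = 20/6 = 10/3

Enumerate A + A = {a + b : a, b ∈ A}. With |A| = 6, there are |A|^2 = 36 ordered sum pairs; collecting distinct values, A + A = {-34, -27, -21, -20, -18, -17, -14, -12, -11, -10, -8, -5, -4, -2, -1, 0, 1, 4, 5, 10}, so |A + A| = 20. Thus K = 20/6 = 10/3. For comparison, the minimum possible |A + A| over all 6-element sets is 2·6 − 1 = 11 (so min K = 11/6), attained only by arithmetic progressions.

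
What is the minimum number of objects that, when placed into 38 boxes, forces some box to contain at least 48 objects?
n = (48 − 1)·38 + 1 = 1787

By the generalised pigeonhole principle, to guarantee some box contains ≥ r objects we need more than (r − 1) · k objects total. Threshold: n = (r − 1) · k + 1. With r = 48 and k = 38: n = 47 · 38 + 1 = 1786 + 1 = 1787. For n = 1786 = 47 · 38, we can put exactly 47 objects in every box, avoiding 48 in any single one — so 1787 is tight.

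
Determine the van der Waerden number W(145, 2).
W(145, 2) = 145 + 1 = 146

A 2-term AP is any pair of integers, so a monochromatic 2-AP exists iff some colour is used at least twice. With 145 colours, the colouring i ↦ i on {1, ..., 145} uses each colour once, avoiding any monochromatic pair, so W(145, 2) > 145. For {1, ..., 146}, pigeonhole forces two integers of the same colour, which form a monochromatic 2-AP. Hence W(145, 2) = 146.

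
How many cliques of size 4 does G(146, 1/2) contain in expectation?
E[# K_4] = C(146, 4) · (1/2)^C(4, 2) = 18163860 / 2^6 = 4540965/16 = 283810.3125

For each 4-subset S of vertices (there are C(146, 4) = 18163860 such S), let X_S = 1 if S induces a K_4 (all C(4, 2) = 6 edges present). Then P(X_S = 1) = (1/2)^6 = 1/64. By linearity of expectation, E[# K_4] = C(146, 4) · (1/2)^6 = 18163860 / 64 = 4540965/16 = 283810.3125.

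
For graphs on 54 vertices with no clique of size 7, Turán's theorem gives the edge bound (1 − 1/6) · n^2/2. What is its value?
Turán density bound = (5/6) · 54^2/2 = 1215

Turán's theorem: ex(n, K_{r+1}) is achieved by the complete r-partite Turán graph T(n, r) with parts as balanced as possible, and is at most (1 − 1/r) · n^2/2. For r = 6, n = 54: the density bound is (5/6) · 2916/2 = 1215. Since 6 ∣ 54, the Turán graph T(54, 6) has parts of equal size 9, and its edge count e(T(54, 6)) = 1215 attains the density bound exactly.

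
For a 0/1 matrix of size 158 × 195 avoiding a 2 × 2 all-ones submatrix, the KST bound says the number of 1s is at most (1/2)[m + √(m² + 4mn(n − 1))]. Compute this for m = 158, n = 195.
z(158, 195; 2, 2) ≤ (1/2)[158 + √(158² + 4·158·195·194)] = (1/2)[158 + √23933524] = 2525.0951

Kővári–Sós–Turán: let r_1, ..., r_158 be the row sums and z = Σ r_i the total number of 1s. Each pair of columns can share at most one row with both entries 1 (else a 2×2 all-ones block appears), so Σ_i C(r_i, 2) ≤ C(195, 2) = 18915. By convexity Σ_i C(r_i, 2) ≥ 158·C(z/158, 2) = z(z − 158)/(2·158), giving z² − 158z − 158·195·194 ≤ 0 and hence z ≤ (1/2)[158 + √(24964 + 4·5977140)] = (1/2)[158 + √23933524] ≈ (1/2)(158 + 4892.1901) = 2525.0951.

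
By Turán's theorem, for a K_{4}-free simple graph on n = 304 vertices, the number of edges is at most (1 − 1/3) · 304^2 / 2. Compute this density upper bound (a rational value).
Turán density bound = (2/3) · 304^2/2 = 92416/3 ≈ 30805.3333

Turán's theorem: ex(n, K_{r+1}) is achieved by the complete r-partite Turán graph T(n, r) with parts as balanced as possible, and is at most (1 − 1/r) · n^2/2. For r = 3, n = 304: the density bound is (2/3) · 92416/2 = 92416/3 ≈ 30805.3333. The integer-valued extremum is e(T(304, 3)) = 30805, which is strictly less than the density bound 92416/3 since 3 ∤ 304 (the parts of T(304, 3) cannot all be equal).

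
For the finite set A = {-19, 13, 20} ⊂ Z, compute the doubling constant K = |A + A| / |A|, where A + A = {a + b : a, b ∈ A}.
K = |A + A| / |A| = 6/3 = 2

Enumerate A + A = {a + b : a, b ∈ A}. With |A| = 3, there are |A|^2 = 9 ordered sum pairs; collecting distinct values, A + A = {-38, -6, 1, 26, 33, 40}, so |A + A| = 6. Thus K = 6/3 = 2. For comparison, the minimum possible |A + A| over all 3-element sets is 2·3 − 1 = 5 (so min K = 5/3), attained only by arithmetic progressions.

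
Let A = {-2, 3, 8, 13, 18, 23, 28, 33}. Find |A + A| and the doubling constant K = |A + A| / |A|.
K = |A + A| / |A| = 15/8

Enumerate A + A = {a + b : a, b ∈ A}. With |A| = 8, there are |A|^2 = 64 ordered sum pairs; collecting distinct values, A + A = {-4, 1, 6, 11, 16, 21, 26, 31, 36, 41, 46, 51, 56, 61, 66}, so |A + A| = 15. Thus K = 15/8. Here |A + A| = 2|A| − 1 = 15, the minimum possible — so K = 15/8 is minimal, which holds iff A is an arithmetic progression.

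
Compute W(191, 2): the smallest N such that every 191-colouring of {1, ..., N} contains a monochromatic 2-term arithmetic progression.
W(191, 2) = 191 + 1 = 192

A 2-term AP is any pair of integers, so a monochromatic 2-AP exists iff some colour is used at least twice. With 191 colours, the colouring i ↦ i on {1, ..., 191} uses each colour once, avoiding any monochromatic pair, so W(191, 2) > 191. For {1, ..., 192}, pigeonhole forces two integers of the same colour, which form a monochromatic 2-AP. Hence W(191, 2) = 192.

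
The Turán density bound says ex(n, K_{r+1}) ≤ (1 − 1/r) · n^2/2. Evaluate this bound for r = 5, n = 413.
Turán density bound = (4/5) · 413^2/2 = 341138/5 ≈ 68227.6

Turán's theorem: ex(n, K_{r+1}) is achieved by the complete r-partite Turán graph T(n, r) with parts as balanced as possible, and is at most (1 − 1/r) · n^2/2. For r = 5, n = 413: the density bound is (4/5) · 170569/2 = 341138/5 ≈ 68227.6. The integer-valued extremum is e(T(413, 5)) = 68227, which is strictly less than the density bound 341138/5 since 5 ∤ 413 (the parts of T(413, 5) cannot all be equal).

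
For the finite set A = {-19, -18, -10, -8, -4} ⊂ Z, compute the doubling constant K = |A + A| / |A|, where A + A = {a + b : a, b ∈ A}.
K = |A + A| / |A| = 15/5 = 3

Enumerate A + A = {a + b : a, b ∈ A}. With |A| = 5, there are |A|^2 = 25 ordered sum pairs; collecting distinct values, A + A = {-38, -37, -36, -29, -28, -27, -26, -23, -22, -20, -18, -16, -14, -12, -8}, so |A + A| = 15. Thus K = 15/5 = 3. For comparison, the minimum possible |A + A| over all 5-element sets is 2·5 − 1 = 9 (so min K = 9/5), attained only by arithmetic progressions.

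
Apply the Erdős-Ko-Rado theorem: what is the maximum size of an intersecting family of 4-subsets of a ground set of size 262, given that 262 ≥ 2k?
max |F| = C(261, 3) = 2929290

The Erdős-Ko-Rado theorem states: for n ≥ 2k, an intersecting family of k-subsets of an n-element set has size at most C(n − 1, k − 1), with equality for 'star' families {A ⊆ [n] : |A| = k, i ∈ A} (fix an element i). For n = 262, k = 4: C(261, 3) = 2929290.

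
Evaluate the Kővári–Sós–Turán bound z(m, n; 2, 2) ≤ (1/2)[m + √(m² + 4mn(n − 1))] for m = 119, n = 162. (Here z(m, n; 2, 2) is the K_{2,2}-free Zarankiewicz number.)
z(119, 162; 2, 2) ≤ (1/2)[119 + √(119² + 4·119·162·161)] = (1/2)[119 + √12429193] = 1822.253

Kővári–Sós–Turán: let r_1, ..., r_119 be the row sums and z = Σ r_i the total number of 1s. Each pair of columns can share at most one row with both entries 1 (else a 2×2 all-ones block appears), so Σ_i C(r_i, 2) ≤ C(162, 2) = 13041. By convexity Σ_i C(r_i, 2) ≥ 119·C(z/119, 2) = z(z − 119)/(2·119), giving z² − 119z − 119·162·161 ≤ 0 and hence z ≤ (1/2)[119 + √(14161 + 4·3103758)] = (1/2)[119 + √12429193] ≈ (1/2)(119 + 3525.5061) = 1822.253.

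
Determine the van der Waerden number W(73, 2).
W(73, 2) = 73 + 1 = 74

A 2-term AP is any pair of integers, so a monochromatic 2-AP exists iff some colour is used at least twice. With 73 colours, the colouring i ↦ i on {1, ..., 73} uses each colour once, avoiding any monochromatic pair, so W(73, 2) > 73. For {1, ..., 74}, pigeonhole forces two integers of the same colour, which form a monochromatic 2-AP. Hence W(73, 2) = 74.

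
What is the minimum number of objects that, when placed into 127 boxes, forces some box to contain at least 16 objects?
n = (16 − 1)·127 + 1 = 1906

By the generalised pigeonhole principle, to guarantee some box contains ≥ r objects we need more than (r − 1) · k objects total. Threshold: n = (r − 1) · k + 1. With r = 16 and k = 127: n = 15 · 127 + 1 = 1905 + 1 = 1906. For n = 1905 = 15 · 127, we can put exactly 15 objects in every box, avoiding 16 in any single one — so 1906 is tight.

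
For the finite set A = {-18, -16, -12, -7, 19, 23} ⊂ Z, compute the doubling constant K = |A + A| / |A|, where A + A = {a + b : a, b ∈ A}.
K = |A + A| / |A| = 20/6 = 10/3

Enumerate A + A = {a + b : a, b ∈ A}. With |A| = 6, there are |A|^2 = 36 ordered sum pairs; collecting distinct values, A + A = {-36, -34, -32, -30, -28, -25, -24, -23, -19, -14, 1, 3, 5, 7, 11, 12, 16, 38, 42, 46}, so |A + A| = 20. Thus K = 20/6 = 10/3. For comparison, the minimum possible |A + A| over all 6-element sets is 2·6 − 1 = 11 (so min K = 11/6), attained only by arithmetic progressions.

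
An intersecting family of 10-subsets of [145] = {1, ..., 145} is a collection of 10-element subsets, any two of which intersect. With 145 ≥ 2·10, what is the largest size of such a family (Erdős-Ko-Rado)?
max |F| = C(144, 9) = 56849199220528

Erdős-Ko-Rado (1961): when n ≥ 2k, max |F| = C(n−1, k−1). The bound is attained by the star {A : i ∈ A} for any fixed i ∈ [n]. Here C(145−1, 10−1) = C(144, 9) = 56849199220528.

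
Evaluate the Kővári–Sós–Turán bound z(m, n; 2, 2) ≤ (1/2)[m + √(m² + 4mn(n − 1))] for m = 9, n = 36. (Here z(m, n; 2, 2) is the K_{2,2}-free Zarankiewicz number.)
z(9, 36; 2, 2) ≤ (1/2)[9 + √(9² + 4·9·36·35)] = (1/2)[9 + √45441] = 111.0845

Kővári–Sós–Turán: let r_1, ..., r_9 be the row sums and z = Σ r_i the total number of 1s. Each pair of columns can share at most one row with both entries 1 (else a 2×2 all-ones block appears), so Σ_i C(r_i, 2) ≤ C(36, 2) = 630. By convexity Σ_i C(r_i, 2) ≥ 9·C(z/9, 2) = z(z − 9)/(2·9), giving z² − 9z − 9·36·35 ≤ 0 and hence z ≤ (1/2)[9 + √(81 + 4·11340)] = (1/2)[9 + √45441] ≈ (1/2)(9 + 213.1689) = 111.0845.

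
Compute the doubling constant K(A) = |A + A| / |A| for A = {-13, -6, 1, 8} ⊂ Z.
K = |A + A| / |A| = 7/4

Enumerate A + A = {a + b : a, b ∈ A}. With |A| = 4, there are |A|^2 = 16 ordered sum pairs; collecting distinct values, A + A = {-26, -19, -12, -5, 2, 9, 16}, so |A + A| = 7. Thus K = 7/4. Here |A + A| = 2|A| − 1 = 7, the minimum possible — so K = 7/4 is minimal, which holds iff A is an arithmetic progression.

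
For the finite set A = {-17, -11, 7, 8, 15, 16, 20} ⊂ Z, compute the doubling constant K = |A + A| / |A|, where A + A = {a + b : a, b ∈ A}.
K = |A + A| / |A| = 27/7

Enumerate A + A = {a + b : a, b ∈ A}. With |A| = 7, there are |A|^2 = 49 ordered sum pairs; collecting distinct values, A + A = {-34, -28, -22, -10, -9, -4, -3, -2, -1, 3, 4, 5, 9, 14, 15, 16, 22, 23, 24, 27, 28, 30, 31, 32, 35, 36, 40}, so |A + A| = 27. Thus K = 27/7. For comparison, the minimum possible |A + A| over all 7-element sets is 2·7 − 1 = 13 (so min K = 13/7), attained only by arithmetic progressions.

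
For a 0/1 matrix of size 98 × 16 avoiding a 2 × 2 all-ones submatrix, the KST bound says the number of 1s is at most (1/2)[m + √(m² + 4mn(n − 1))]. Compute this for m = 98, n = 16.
z(98, 16; 2, 2) ≤ (1/2)[98 + √(98² + 4·98·16·15)] = (1/2)[98 + √103684] = 210

Kővári–Sós–Turán: let r_1, ..., r_98 be the row sums and z = Σ r_i the total number of 1s. Each pair of columns can share at most one row with both entries 1 (else a 2×2 all-ones block appears), so Σ_i C(r_i, 2) ≤ C(16, 2) = 120. By convexity Σ_i C(r_i, 2) ≥ 98·C(z/98, 2) = z(z − 98)/(2·98), giving z² − 98z − 98·16·15 ≤ 0 and hence z ≤ (1/2)[98 + √(9604 + 4·23520)] = (1/2)[98 + √103684] ≈ (1/2)(98 + 322) = 210.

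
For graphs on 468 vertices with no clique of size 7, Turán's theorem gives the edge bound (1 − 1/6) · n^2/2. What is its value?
Turán density bound = (5/6) · 468^2/2 = 91260

Turán's theorem: ex(n, K_{r+1}) is achieved by the complete r-partite Turán graph T(n, r) with parts as balanced as possible, and is at most (1 − 1/r) · n^2/2. For r = 6, n = 468: the density bound is (5/6) · 219024/2 = 91260. Since 6 ∣ 468, the Turán graph T(468, 6) has parts of equal size 78, and its edge count e(T(468, 6)) = 91260 attains the density bound exactly.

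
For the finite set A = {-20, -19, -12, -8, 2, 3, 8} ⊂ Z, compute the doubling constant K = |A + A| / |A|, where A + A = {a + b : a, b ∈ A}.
K = |A + A| / |A| = 26/7

Enumerate A + A = {a + b : a, b ∈ A}. With |A| = 7, there are |A|^2 = 49 ordered sum pairs; collecting distinct values, A + A = {-40, -39, -38, -32, -31, -28, -27, -24, -20, -18, -17, -16, -12, -11, -10, -9, -6, -5, -4, 0, 4, 5, 6, 10, 11, 16}, so |A + A| = 26. Thus K = 26/7. For comparison, the minimum possible |A + A| over all 7-element sets is 2·7 − 1 = 13 (so min K = 13/7), attained only by arithmetic progressions.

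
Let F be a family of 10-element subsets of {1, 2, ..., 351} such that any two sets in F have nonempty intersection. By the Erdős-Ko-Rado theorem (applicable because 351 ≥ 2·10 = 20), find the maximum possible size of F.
max |F| = C(350, 9) = 195800149788953150

The Erdős-Ko-Rado theorem states: for n ≥ 2k, an intersecting family of k-subsets of an n-element set has size at most C(n − 1, k − 1), with equality for 'star' families {A ⊆ [n] : |A| = k, i ∈ A} (fix an element i). For n = 351, k = 10: C(350, 9) = 195800149788953150.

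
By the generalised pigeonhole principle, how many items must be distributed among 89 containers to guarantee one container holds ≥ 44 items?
n = (44 − 1)·89 + 1 = 3828

By the generalised pigeonhole principle, to guarantee some box contains ≥ r objects we need more than (r − 1) · k objects total. Threshold: n = (r − 1) · k + 1. With r = 44 and k = 89: n = 43 · 89 + 1 = 3827 + 1 = 3828. For n = 3827 = 43 · 89, we can put exactly 43 objects in every box, avoiding 44 in any single one — so 3828 is tight.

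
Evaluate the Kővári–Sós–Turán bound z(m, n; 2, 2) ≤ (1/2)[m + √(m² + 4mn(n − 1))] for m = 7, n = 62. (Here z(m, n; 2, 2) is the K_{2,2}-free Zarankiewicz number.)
z(7, 62; 2, 2) ≤ (1/2)[7 + √(7² + 4·7·62·61)] = (1/2)[7 + √105945] = 166.246

Kővári–Sós–Turán: let r_1, ..., r_7 be the row sums and z = Σ r_i the total number of 1s. Each pair of columns can share at most one row with both entries 1 (else a 2×2 all-ones block appears), so Σ_i C(r_i, 2) ≤ C(62, 2) = 1891. By convexity Σ_i C(r_i, 2) ≥ 7·C(z/7, 2) = z(z − 7)/(2·7), giving z² − 7z − 7·62·61 ≤ 0 and hence z ≤ (1/2)[7 + √(49 + 4·26474)] = (1/2)[7 + √105945] ≈ (1/2)(7 + 325.4919) = 166.246.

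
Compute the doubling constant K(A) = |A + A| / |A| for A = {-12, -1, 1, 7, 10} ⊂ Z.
K = |A + A| / |A| = 14/5

Enumerate A + A = {a + b : a, b ∈ A}. With |A| = 5, there are |A|^2 = 25 ordered sum pairs; collecting distinct values, A + A = {-24, -13, -11, -5, -2, 0, 2, 6, 8, 9, 11, 14, 17, 20}, so |A + A| = 14. Thus K = 14/5. For comparison, the minimum possible |A + A| over all 5-element sets is 2·5 − 1 = 9 (so min K = 9/5), attained only by arithmetic progressions.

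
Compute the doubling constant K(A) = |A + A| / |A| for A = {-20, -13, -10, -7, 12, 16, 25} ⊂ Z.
K = |A + A| / |A| = 26/7

Enumerate A + A = {a + b : a, b ∈ A}. With |A| = 7, there are |A|^2 = 49 ordered sum pairs; collecting distinct values, A + A = {-40, -33, -30, -27, -26, -23, -20, -17, -14, -8, -4, -1, 2, 3, 5, 6, 9, 12, 15, 18, 24, 28, 32, 37, 41, 50}, so |A + A| = 26. Thus K = 26/7. For comparison, the minimum possible |A + A| over all 7-element sets is 2·7 − 1 = 13 (so min K = 13/7), attained only by arithmetic progressions.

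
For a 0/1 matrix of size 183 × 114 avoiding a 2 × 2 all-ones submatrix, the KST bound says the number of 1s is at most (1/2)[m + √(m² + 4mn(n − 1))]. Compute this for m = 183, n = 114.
z(183, 114; 2, 2) ≤ (1/2)[183 + √(183² + 4·183·114·113)] = (1/2)[183 + √9463113] = 1629.6087

Kővári–Sós–Turán: let r_1, ..., r_183 be the row sums and z = Σ r_i the total number of 1s. Each pair of columns can share at most one row with both entries 1 (else a 2×2 all-ones block appears), so Σ_i C(r_i, 2) ≤ C(114, 2) = 6441. By convexity Σ_i C(r_i, 2) ≥ 183·C(z/183, 2) = z(z − 183)/(2·183), giving z² − 183z − 183·114·113 ≤ 0 and hence z ≤ (1/2)[183 + √(33489 + 4·2357406)] = (1/2)[183 + √9463113] ≈ (1/2)(183 + 3076.2173) = 1629.6087.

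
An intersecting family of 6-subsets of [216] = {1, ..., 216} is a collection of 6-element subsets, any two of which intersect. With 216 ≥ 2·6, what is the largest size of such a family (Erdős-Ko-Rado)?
max |F| = C(215, 5) = 3653161793

Erdős-Ko-Rado (1961): when n ≥ 2k, max |F| = C(n−1, k−1). The bound is attained by the star {A : i ∈ A} for any fixed i ∈ [n]. Here C(216−1, 6−1) = C(215, 5) = 3653161793.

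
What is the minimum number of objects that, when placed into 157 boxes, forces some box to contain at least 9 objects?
n = (9 − 1)·157 + 1 = 1257

By the generalised pigeonhole principle, to guarantee some box contains ≥ r objects we need more than (r − 1) · k objects total. Threshold: n = (r − 1) · k + 1. With r = 9 and k = 157: n = 8 · 157 + 1 = 1256 + 1 = 1257. For n = 1256 = 8 · 157, we can put exactly 8 objects in every box, avoiding 9 in any single one — so 1257 is tight.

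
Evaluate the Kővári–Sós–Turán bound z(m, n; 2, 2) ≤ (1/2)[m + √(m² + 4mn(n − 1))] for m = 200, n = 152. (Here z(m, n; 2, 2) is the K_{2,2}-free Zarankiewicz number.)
z(200, 152; 2, 2) ≤ (1/2)[200 + √(200² + 4·200·152·151)] = (1/2)[200 + √18401600] = 2244.8543

Kővári–Sós–Turán: let r_1, ..., r_200 be the row sums and z = Σ r_i the total number of 1s. Each pair of columns can share at most one row with both entries 1 (else a 2×2 all-ones block appears), so Σ_i C(r_i, 2) ≤ C(152, 2) = 11476. By convexity Σ_i C(r_i, 2) ≥ 200·C(z/200, 2) = z(z − 200)/(2·200), giving z² − 200z − 200·152·151 ≤ 0 and hence z ≤ (1/2)[200 + √(40000 + 4·4590400)] = (1/2)[200 + √18401600] ≈ (1/2)(200 + 4289.7086) = 2244.8543.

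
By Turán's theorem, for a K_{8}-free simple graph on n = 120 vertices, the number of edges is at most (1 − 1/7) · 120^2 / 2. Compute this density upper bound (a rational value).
Turán density bound = (6/7) · 120^2/2 = 43200/7 ≈ 6171.4286

Turán's theorem: ex(n, K_{r+1}) is achieved by the complete r-partite Turán graph T(n, r) with parts as balanced as possible, and is at most (1 − 1/r) · n^2/2. For r = 7, n = 120: the density bound is (6/7) · 14400/2 = 43200/7 ≈ 6171.4286. The integer-valued extremum is e(T(120, 7)) = 6171, which is strictly less than the density bound 43200/7 since 7 ∤ 120 (the parts of T(120, 7) cannot all be equal).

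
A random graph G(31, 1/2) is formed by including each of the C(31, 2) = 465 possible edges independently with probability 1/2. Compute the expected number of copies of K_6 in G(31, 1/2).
E[# K_6] = C(31, 6) · (1/2)^C(6, 2) = 736281 / 2^15 ≈ 22.469513

For each 6-subset S of vertices (there are C(31, 6) = 736281 such S), let X_S = 1 if S induces a K_6 (all C(6, 2) = 15 edges present). Then P(X_S = 1) = (1/2)^15 = 1/32768. By linearity of expectation, E[# K_6] = C(31, 6) · (1/2)^15 = 736281 / 32768 ≈ 22.469513.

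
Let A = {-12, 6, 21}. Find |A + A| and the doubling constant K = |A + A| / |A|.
K = |A + A| / |A| = 6/3 = 2

Enumerate A + A = {a + b : a, b ∈ A}. With |A| = 3, there are |A|^2 = 9 ordered sum pairs; collecting distinct values, A + A = {-24, -6, 9, 12, 27, 42}, so |A + A| = 6. Thus K = 6/3 = 2. For comparison, the minimum possible |A + A| over all 3-element sets is 2·3 − 1 = 5 (so min K = 5/3), attained only by arithmetic progressions.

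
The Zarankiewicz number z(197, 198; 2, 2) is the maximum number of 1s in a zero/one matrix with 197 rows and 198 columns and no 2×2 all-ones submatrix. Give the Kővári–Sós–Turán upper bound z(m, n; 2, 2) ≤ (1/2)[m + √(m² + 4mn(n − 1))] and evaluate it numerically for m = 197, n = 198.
z(197, 198; 2, 2) ≤ (1/2)[197 + √(197² + 4·197·198·197)] = (1/2)[197 + √30775537] = 2872.2852

Kővári–Sós–Turán: let r_1, ..., r_197 be the row sums and z = Σ r_i the total number of 1s. Each pair of columns can share at most one row with both entries 1 (else a 2×2 all-ones block appears), so Σ_i C(r_i, 2) ≤ C(198, 2) = 19503. By convexity Σ_i C(r_i, 2) ≥ 197·C(z/197, 2) = z(z − 197)/(2·197), giving z² − 197z − 197·198·197 ≤ 0 and hence z ≤ (1/2)[197 + √(38809 + 4·7684182)] = (1/2)[197 + √30775537] ≈ (1/2)(197 + 5547.5704) = 2872.2852.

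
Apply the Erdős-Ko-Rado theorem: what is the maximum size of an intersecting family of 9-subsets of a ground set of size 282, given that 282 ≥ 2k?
max |F| = C(281, 8) = 871896500955975

The Erdős-Ko-Rado theorem states: for n ≥ 2k, an intersecting family of k-subsets of an n-element set has size at most C(n − 1, k − 1), with equality for 'star' families {A ⊆ [n] : |A| = k, i ∈ A} (fix an element i). For n = 282, k = 9: C(281, 8) = 871896500955975.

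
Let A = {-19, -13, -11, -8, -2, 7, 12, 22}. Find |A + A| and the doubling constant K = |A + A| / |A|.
K = |A + A| / |A| = 32/8 = 4

Enumerate A + A = {a + b : a, b ∈ A}. With |A| = 8, there are |A|^2 = 64 ordered sum pairs; collecting distinct values, A + A = {-38, -32, -30, -27, -26, -24, -22, -21, -19, -16, -15, -13, -12, -10, -7, -6, -4, -1, 1, 3, 4, 5, 9, 10, 11, 14, 19, 20, 24, 29, 34, 44}, so |A + A| = 32. Thus K = 32/8 = 4. For comparison, the minimum possible |A + A| over all 8-element sets is 2·8 − 1 = 15 (so min K = 15/8), attained only by arithmetic progressions.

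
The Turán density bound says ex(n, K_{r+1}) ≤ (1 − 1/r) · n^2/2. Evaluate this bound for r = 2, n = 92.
Turán density bound = (1/2) · 92^2/2 = 2116

Turán's theorem: ex(n, K_{r+1}) is achieved by the complete r-partite Turán graph T(n, r) with parts as balanced as possible, and is at most (1 − 1/r) · n^2/2. For r = 2, n = 92: the density bound is (1/2) · 8464/2 = 2116. Since 2 ∣ 92, the Turán graph T(92, 2) has parts of equal size 46, and its edge count e(T(92, 2)) = 2116 attains the density bound exactly.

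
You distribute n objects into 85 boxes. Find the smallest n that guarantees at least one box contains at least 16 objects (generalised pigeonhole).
n = (16 − 1)·85 + 1 = 1276

By the generalised pigeonhole principle, to guarantee some box contains ≥ r objects we need more than (r − 1) · k objects total. Threshold: n = (r − 1) · k + 1. With r = 16 and k = 85: n = 15 · 85 + 1 = 1275 + 1 = 1276. For n = 1275 = 15 · 85, we can put exactly 15 objects in every box, avoiding 16 in any single one — so 1276 is tight.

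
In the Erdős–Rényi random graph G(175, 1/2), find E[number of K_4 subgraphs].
E[# K_4] = C(175, 4) · (1/2)^C(4, 2) = 37752925 / 2^6 = 589889.453125

For each 4-subset S of vertices (there are C(175, 4) = 37752925 such S), let X_S = 1 if S induces a K_4 (all C(4, 2) = 6 edges present). Then P(X_S = 1) = (1/2)^6 = 1/64. By linearity of expectation, E[# K_4] = C(175, 4) · (1/2)^6 = 37752925 / 64 = 589889.453125.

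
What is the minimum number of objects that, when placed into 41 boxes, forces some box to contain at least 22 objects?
n = (22 − 1)·41 + 1 = 862

By the generalised pigeonhole principle, to guarantee some box contains ≥ r objects we need more than (r − 1) · k objects total. Threshold: n = (r − 1) · k + 1. With r = 22 and k = 41: n = 21 · 41 + 1 = 861 + 1 = 862. For n = 861 = 21 · 41, we can put exactly 21 objects in every box, avoiding 22 in any single one — so 862 is tight.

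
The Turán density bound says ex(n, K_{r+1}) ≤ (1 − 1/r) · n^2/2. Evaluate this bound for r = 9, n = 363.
Turán density bound = (8/9) · 363^2/2 = 58564

Turán's theorem: ex(n, K_{r+1}) is achieved by the complete r-partite Turán graph T(n, r) with parts as balanced as possible, and is at most (1 − 1/r) · n^2/2. For r = 9, n = 363: the density bound is (8/9) · 131769/2 = 58564. The integer-valued extremum is e(T(363, 9)) = 58563, which is strictly less than the density bound 58564 since 9 ∤ 363 (the parts of T(363, 9) cannot all be equal).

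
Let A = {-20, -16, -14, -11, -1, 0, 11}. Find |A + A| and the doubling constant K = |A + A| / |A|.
K = |A + A| / |A| = 27/7

Enumerate A + A = {a + b : a, b ∈ A}. With |A| = 7, there are |A|^2 = 49 ordered sum pairs; collecting distinct values, A + A = {-40, -36, -34, -32, -31, -30, -28, -27, -25, -22, -21, -20, -17, -16, -15, -14, -12, -11, -9, -5, -3, -2, -1, 0, 10, 11, 22}, so |A + A| = 27. Thus K = 27/7. For comparison, the minimum possible |A + A| over all 7-element sets is 2·7 − 1 = 13 (so min K = 13/7), attained only by arithmetic progressions.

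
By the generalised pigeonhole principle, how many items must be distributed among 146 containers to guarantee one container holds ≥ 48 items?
n = (48 − 1)·146 + 1 = 6863

By the generalised pigeonhole principle, to guarantee some box contains ≥ r objects we need more than (r − 1) · k objects total. Threshold: n = (r − 1) · k + 1. With r = 48 and k = 146: n = 47 · 146 + 1 = 6862 + 1 = 6863. For n = 6862 = 47 · 146, we can put exactly 47 objects in every box, avoiding 48 in any single one — so 6863 is tight.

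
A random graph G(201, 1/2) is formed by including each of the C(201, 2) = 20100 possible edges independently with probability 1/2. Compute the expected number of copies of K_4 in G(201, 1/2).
E[# K_4] = C(201, 4) · (1/2)^C(4, 2) = 65998350 / 2^6 = 32999175/32 = 1031224.21875

For each 4-subset S of vertices (there are C(201, 4) = 65998350 such S), let X_S = 1 if S induces a K_4 (all C(4, 2) = 6 edges present). Then P(X_S = 1) = (1/2)^6 = 1/64. By linearity of expectation, E[# K_4] = C(201, 4) · (1/2)^6 = 65998350 / 64 = 32999175/32 = 1031224.21875.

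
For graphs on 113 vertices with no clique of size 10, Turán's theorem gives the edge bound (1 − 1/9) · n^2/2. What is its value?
Turán density bound = (8/9) · 113^2/2 = 51076/9 ≈ 5675.1111

Turán's theorem: ex(n, K_{r+1}) is achieved by the complete r-partite Turán graph T(n, r) with parts as balanced as possible, and is at most (1 − 1/r) · n^2/2. For r = 9, n = 113: the density bound is (8/9) · 12769/2 = 51076/9 ≈ 5675.1111. The integer-valued extremum is e(T(113, 9)) = 5674, which is strictly less than the density bound 51076/9 since 9 ∤ 113 (the parts of T(113, 9) cannot all be equal).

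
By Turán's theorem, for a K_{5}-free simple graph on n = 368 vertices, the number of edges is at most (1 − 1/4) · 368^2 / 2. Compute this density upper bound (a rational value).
Turán density bound = (3/4) · 368^2/2 = 50784

Turán's theorem: ex(n, K_{r+1}) is achieved by the complete r-partite Turán graph T(n, r) with parts as balanced as possible, and is at most (1 − 1/r) · n^2/2. For r = 4, n = 368: the density bound is (3/4) · 135424/2 = 50784. Since 4 ∣ 368, the Turán graph T(368, 4) has parts of equal size 92, and its edge count e(T(368, 4)) = 50784 attains the density bound exactly.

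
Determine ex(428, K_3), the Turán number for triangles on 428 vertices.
ex(428, K_3) = ⌊428^2/4⌋ = 45796

Mantel (1907): a triangle-free graph on n vertices has at most ⌊n^2/4⌋ edges, with equality for the complete bipartite graph K_{⌊n/2⌋, ⌈n/2⌉}. For n = 428: ⌊428^2/4⌋ = ⌊183184/4⌋ = 45796. The extremal graph is K_{214, 214}, which has 214·214 = 45796 edges.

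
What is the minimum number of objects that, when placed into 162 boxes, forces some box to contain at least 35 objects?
n = (35 − 1)·162 + 1 = 5509

By the generalised pigeonhole principle, to guarantee some box contains ≥ r objects we need more than (r − 1) · k objects total. Threshold: n = (r − 1) · k + 1. With r = 35 and k = 162: n = 34 · 162 + 1 = 5508 + 1 = 5509. For n = 5508 = 34 · 162, we can put exactly 34 objects in every box, avoiding 35 in any single one — so 5509 is tight.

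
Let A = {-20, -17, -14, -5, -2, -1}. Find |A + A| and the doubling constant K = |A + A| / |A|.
K = |A + A| / |A| = 18/6 = 3

Enumerate A + A = {a + b : a, b ∈ A}. With |A| = 6, there are |A|^2 = 36 ordered sum pairs; collecting distinct values, A + A = {-40, -37, -34, -31, -28, -25, -22, -21, -19, -18, -16, -15, -10, -7, -6, -4, -3, -2}, so |A + A| = 18. Thus K = 18/6 = 3. For comparison, the minimum possible |A + A| over all 6-element sets is 2·6 − 1 = 11 (so min K = 11/6), attained only by arithmetic progressions.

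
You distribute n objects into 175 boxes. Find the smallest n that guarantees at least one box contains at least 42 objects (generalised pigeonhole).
n = (42 − 1)·175 + 1 = 7176

By the generalised pigeonhole principle, to guarantee some box contains ≥ r objects we need more than (r − 1) · k objects total. Threshold: n = (r − 1) · k + 1. With r = 42 and k = 175: n = 41 · 175 + 1 = 7175 + 1 = 7176. For n = 7175 = 41 · 175, we can put exactly 41 objects in every box, avoiding 42 in any single one — so 7176 is tight.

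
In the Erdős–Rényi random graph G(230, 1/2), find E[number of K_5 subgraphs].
E[# K_5] = C(230, 5) · (1/2)^C(5, 2) = 5133945046 / 2^10 = 2566972523/512 ≈ 5013618.208984

For each 5-subset S of vertices (there are C(230, 5) = 5133945046 such S), let X_S = 1 if S induces a K_5 (all C(5, 2) = 10 edges present). Then P(X_S = 1) = (1/2)^10 = 1/1024. By linearity of expectation, E[# K_5] = C(230, 5) · (1/2)^10 = 5133945046 / 1024 = 2566972523/512 ≈ 5013618.208984.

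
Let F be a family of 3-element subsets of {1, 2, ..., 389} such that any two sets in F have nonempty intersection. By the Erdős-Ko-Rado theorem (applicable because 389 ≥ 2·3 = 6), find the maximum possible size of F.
max |F| = C(388, 2) = 75078

Erdős-Ko-Rado (1961): when n ≥ 2k, max |F| = C(n−1, k−1). The bound is attained by the star {A : i ∈ A} for any fixed i ∈ [n]. Here C(389−1, 3−1) = C(388, 2) = 75078.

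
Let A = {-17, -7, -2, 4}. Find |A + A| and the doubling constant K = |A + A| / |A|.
K = |A + A| / |A| = 10/4 = 5/2

Enumerate A + A = {a + b : a, b ∈ A}. With |A| = 4, there are |A|^2 = 16 ordered sum pairs; collecting distinct values, A + A = {-34, -24, -19, -14, -13, -9, -4, -3, 2, 8}, so |A + A| = 10. Thus K = 10/4 = 5/2. For comparison, the minimum possible |A + A| over all 4-element sets is 2·4 − 1 = 7 (so min K = 7/4), attained only by arithmetic progressions.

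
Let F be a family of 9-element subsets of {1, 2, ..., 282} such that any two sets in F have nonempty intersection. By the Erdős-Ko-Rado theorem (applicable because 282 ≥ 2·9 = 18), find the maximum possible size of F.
max |F| = C(281, 8) = 871896500955975

Erdős-Ko-Rado (1961): when n ≥ 2k, max |F| = C(n−1, k−1). The bound is attained by the star {A : i ∈ A} for any fixed i ∈ [n]. Here C(282−1, 9−1) = C(281, 8) = 871896500955975.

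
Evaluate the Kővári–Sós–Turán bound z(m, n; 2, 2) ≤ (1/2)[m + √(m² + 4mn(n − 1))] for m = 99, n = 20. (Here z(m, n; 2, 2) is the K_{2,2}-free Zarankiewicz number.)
z(99, 20; 2, 2) ≤ (1/2)[99 + √(99² + 4·99·20·19)] = (1/2)[99 + √160281] = 249.6755

Kővári–Sós–Turán: let r_1, ..., r_99 be the row sums and z = Σ r_i the total number of 1s. Each pair of columns can share at most one row with both entries 1 (else a 2×2 all-ones block appears), so Σ_i C(r_i, 2) ≤ C(20, 2) = 190. By convexity Σ_i C(r_i, 2) ≥ 99·C(z/99, 2) = z(z − 99)/(2·99), giving z² − 99z − 99·20·19 ≤ 0 and hence z ≤ (1/2)[99 + √(9801 + 4·37620)] = (1/2)[99 + √160281] ≈ (1/2)(99 + 400.3511) = 249.6755.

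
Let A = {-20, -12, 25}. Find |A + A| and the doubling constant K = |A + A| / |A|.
K = |A + A| / |A| = 6/3 = 2

Enumerate A + A = {a + b : a, b ∈ A}. With |A| = 3, there are |A|^2 = 9 ordered sum pairs; collecting distinct values, A + A = {-40, -32, -24, 5, 13, 50}, so |A + A| = 6. Thus K = 6/3 = 2. For comparison, the minimum possible |A + A| over all 3-element sets is 2·3 − 1 = 5 (so min K = 5/3), attained only by arithmetic progressions.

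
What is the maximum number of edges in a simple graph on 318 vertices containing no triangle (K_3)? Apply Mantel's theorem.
ex(318, K_3) = ⌊318^2/4⌋ = 25281

Mantel (1907): a triangle-free graph on n vertices has at most ⌊n^2/4⌋ edges, with equality for the complete bipartite graph K_{⌊n/2⌋, ⌈n/2⌉}. For n = 318: ⌊318^2/4⌋ = ⌊101124/4⌋ = 25281. The extremal graph is K_{159, 159}, which has 159·159 = 25281 edges.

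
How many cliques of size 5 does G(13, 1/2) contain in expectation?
E[# K_5] = C(13, 5) · (1/2)^C(5, 2) = 1287 / 2^10 ≈ 1.256836

For each 5-subset S of vertices (there are C(13, 5) = 1287 such S), let X_S = 1 if S induces a K_5 (all C(5, 2) = 10 edges present). Then P(X_S = 1) = (1/2)^10 = 1/1024. By linearity of expectation, E[# K_5] = C(13, 5) · (1/2)^10 = 1287 / 1024 ≈ 1.256836.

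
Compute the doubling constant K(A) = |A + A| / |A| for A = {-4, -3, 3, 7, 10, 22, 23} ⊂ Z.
K = |A + A| / |A| = 25/7

Enumerate A + A = {a + b : a, b ∈ A}. With |A| = 7, there are |A|^2 = 49 ordered sum pairs; collecting distinct values, A + A = {-8, -7, -6, -1, 0, 3, 4, 6, 7, 10, 13, 14, 17, 18, 19, 20, 25, 26, 29, 30, 32, 33, 44, 45, 46}, so |A + A| = 25. Thus K = 25/7. For comparison, the minimum possible |A + A| over all 7-element sets is 2·7 − 1 = 13 (so min K = 13/7), attained only by arithmetic progressions.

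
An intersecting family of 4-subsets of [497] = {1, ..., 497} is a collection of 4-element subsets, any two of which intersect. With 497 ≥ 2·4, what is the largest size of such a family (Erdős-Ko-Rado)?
max |F| = C(496, 3) = 20214480

Erdős-Ko-Rado (1961): when n ≥ 2k, max |F| = C(n−1, k−1). The bound is attained by the star {A : i ∈ A} for any fixed i ∈ [n]. Here C(497−1, 4−1) = C(496, 3) = 20214480.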